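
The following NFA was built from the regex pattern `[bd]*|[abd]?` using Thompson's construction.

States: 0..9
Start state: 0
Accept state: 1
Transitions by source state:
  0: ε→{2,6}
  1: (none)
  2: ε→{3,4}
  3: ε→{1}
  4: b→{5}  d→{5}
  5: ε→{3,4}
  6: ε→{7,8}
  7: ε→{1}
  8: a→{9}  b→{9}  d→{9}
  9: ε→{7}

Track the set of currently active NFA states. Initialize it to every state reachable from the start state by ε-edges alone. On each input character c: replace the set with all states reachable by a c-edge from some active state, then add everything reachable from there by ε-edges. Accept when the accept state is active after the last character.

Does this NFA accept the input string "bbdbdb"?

start: ε-closure({0}) = {0,1,2,3,4,6,7,8}
'b' @ 1: {1,3,4,5,7,9}  [accepting]
'b' @ 2: {1,3,4,5}  [accepting]
'd' @ 3: {1,3,4,5}  [accepting]
'b' @ 4: {1,3,4,5}  [accepting]
'd' @ 5: {1,3,4,5}  [accepting]
'b' @ 6: {1,3,4,5}  [accepting]
after full input: {1,3,4,5}  (accept=1 in)

Answer: ACCEPT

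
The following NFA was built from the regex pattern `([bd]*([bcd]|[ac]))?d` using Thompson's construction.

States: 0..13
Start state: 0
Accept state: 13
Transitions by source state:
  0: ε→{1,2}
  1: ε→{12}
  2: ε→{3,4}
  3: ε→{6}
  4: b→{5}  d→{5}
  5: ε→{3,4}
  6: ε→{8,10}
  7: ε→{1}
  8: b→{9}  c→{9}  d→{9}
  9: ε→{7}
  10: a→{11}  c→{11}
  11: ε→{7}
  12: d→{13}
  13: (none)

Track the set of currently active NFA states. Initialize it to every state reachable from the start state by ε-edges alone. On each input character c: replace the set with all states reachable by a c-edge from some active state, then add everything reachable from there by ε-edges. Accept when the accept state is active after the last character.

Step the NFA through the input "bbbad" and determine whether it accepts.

start: ε-closure({0}) = {0,1,2,3,4,6,8,10,12}
'b' @ 1: {1,3,4,5,6,7,8,9,10,12}
'b' @ 2: {1,3,4,5,6,7,8,9,10,12}
'b' @ 3: {1,3,4,5,6,7,8,9,10,12}
'a' @ 4: {1,7,11,12}
'd' @ 5: {13}  (accept∈set)
after full input: {13}  (accept=13 in)

Answer: ACCEPT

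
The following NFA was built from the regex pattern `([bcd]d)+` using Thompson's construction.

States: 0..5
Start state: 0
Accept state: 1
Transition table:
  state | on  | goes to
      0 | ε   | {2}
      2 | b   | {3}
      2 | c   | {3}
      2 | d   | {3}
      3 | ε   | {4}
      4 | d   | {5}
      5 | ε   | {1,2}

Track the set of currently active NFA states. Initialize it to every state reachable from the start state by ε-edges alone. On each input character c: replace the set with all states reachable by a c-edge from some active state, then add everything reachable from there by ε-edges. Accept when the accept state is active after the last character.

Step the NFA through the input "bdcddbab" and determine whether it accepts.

Answer: REJECT

Trace:
start: ε-closure({0}) = {0,2}
'b' @ 1: {3,4}
'd' @ 2: {1,2,5}  ✓accept
'c' @ 3: {3,4}
'd' @ 4: {1,2,5}  ✓accept
'd' @ 5: {3,4}
'b' @ 6: {}  — state set empty
rest 'ab' ignored (set empty)
end set {} — state 1 not in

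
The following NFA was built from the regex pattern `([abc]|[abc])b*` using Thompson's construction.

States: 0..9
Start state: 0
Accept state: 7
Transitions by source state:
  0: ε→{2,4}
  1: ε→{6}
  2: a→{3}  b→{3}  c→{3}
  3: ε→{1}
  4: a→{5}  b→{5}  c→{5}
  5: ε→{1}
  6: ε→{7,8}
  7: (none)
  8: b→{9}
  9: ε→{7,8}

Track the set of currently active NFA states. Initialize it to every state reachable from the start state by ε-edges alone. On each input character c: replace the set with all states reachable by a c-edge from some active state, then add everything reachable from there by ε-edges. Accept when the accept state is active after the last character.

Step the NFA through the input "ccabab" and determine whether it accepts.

Answer: REJECT

Steps:
S₀ = ε-closure({0}) = {0,2,4}
'c' @ 1: {1,3,5,6,7,8}  (accept∈set)
'c' @ 2: {}  — state set empty
rest 'abab' ignored (set empty)
end set {} — state 7 not in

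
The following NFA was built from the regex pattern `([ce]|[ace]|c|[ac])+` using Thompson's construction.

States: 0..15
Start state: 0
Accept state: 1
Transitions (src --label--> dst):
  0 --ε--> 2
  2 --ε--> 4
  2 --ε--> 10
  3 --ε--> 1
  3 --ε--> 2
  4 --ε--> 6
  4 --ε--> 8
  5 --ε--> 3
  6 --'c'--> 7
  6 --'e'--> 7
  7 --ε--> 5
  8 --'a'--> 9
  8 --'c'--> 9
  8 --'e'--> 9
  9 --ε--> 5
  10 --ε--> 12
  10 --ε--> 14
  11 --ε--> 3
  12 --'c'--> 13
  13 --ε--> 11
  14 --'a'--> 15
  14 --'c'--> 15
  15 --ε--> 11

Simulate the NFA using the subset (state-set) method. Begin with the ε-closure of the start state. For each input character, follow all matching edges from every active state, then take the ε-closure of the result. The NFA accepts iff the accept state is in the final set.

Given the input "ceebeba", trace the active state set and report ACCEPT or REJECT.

Answer: REJECT

Steps:
S₀ = ε-closure({0}) = {0,2,4,6,8,10,12,14}
'c' @ 1: {1,2,3,4,5,6,7,8,9,10,11,12,13,14,15}  (accept∈set)
'e' @ 2: {1,2,3,4,5,6,7,8,9,10,12,14}  (accept∈set)
'e' @ 3: {1,2,3,4,5,6,7,8,9,10,12,14}  (accept∈set)
'b' @ 4: {}  — no active states
rest 'eba' ignored (set empty)
after full input: {}  (accept=1 not in)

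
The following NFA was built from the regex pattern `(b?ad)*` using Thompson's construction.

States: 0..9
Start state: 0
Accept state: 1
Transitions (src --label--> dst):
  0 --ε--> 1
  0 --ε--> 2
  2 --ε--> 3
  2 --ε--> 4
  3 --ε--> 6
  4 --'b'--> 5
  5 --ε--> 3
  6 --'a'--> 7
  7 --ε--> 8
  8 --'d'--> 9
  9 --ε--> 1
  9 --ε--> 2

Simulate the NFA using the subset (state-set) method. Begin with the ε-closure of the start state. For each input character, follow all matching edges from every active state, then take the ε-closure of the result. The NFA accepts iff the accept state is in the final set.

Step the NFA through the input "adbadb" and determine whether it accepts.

Answer: REJECT

Steps:
S₀ = ε-closure({0}) = {0,1,2,3,4,6}
'a' @ 1: {7,8}
'd' @ 2: {1,2,3,4,6,9}  ✓accept
'b' @ 3: {3,5,6}
'a' @ 4: {7,8}
'd' @ 5: {1,2,3,4,6,9}  ✓accept
'b' @ 6: {3,5,6}
end set {3,5,6} — state 1 not in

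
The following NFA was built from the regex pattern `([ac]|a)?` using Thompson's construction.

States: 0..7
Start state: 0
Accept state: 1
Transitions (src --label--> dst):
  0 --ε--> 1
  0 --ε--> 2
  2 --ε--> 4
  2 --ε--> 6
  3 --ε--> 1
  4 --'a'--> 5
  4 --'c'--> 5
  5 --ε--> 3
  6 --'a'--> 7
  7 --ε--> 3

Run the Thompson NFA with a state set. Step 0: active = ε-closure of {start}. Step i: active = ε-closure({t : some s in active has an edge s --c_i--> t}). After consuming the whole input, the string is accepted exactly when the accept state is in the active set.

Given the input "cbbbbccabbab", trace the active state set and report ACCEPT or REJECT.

Answer: REJECT

Derivation:
start: ε-closure({0}) = {0,1,2,4,6}
'c' @ 1: {1,3,5}  ✓accept
'b' @ 2: {}  — dead — no transitions
rest 'bbbccabbab' ignored (set empty)
end set {} — state 1 not in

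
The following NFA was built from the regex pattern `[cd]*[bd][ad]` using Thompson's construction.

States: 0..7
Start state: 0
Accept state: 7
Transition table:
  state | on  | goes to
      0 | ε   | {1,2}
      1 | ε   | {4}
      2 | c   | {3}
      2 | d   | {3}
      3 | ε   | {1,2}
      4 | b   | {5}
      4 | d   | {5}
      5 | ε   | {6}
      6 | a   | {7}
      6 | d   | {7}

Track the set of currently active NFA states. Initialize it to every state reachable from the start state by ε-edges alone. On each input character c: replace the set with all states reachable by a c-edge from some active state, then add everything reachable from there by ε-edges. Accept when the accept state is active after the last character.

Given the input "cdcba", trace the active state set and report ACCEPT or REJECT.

Answer: ACCEPT

Steps:
start: ε-closure({0}) = {0,1,2,4}
'c' @ 1: {1,2,3,4}
'd' @ 2: {1,2,3,4,5,6}
'c' @ 3: {1,2,3,4}
'b' @ 4: {5,6}
'a' @ 5: {7}  (accept∈set)
after full input: {7}  (accept=7 in)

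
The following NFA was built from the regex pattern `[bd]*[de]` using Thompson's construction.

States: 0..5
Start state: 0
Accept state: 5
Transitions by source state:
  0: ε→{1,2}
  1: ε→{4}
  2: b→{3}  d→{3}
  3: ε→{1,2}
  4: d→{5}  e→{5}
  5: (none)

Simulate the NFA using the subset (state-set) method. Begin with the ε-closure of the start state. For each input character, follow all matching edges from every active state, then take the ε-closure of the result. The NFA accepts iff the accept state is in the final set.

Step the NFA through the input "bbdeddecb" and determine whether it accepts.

Answer: REJECT

Trace:
S₀ = ε-closure({0}) = {0,1,2,4}
'b' @ 1: {1,2,3,4}
'b' @ 2: {1,2,3,4}
'd' @ 3: {1,2,3,4,5}  [accepting]
'e' @ 4: {5}  [accepting]
'd' @ 5: {}  — state set empty
rest 'decb' ignored (set empty)
end set {} — state 5 not in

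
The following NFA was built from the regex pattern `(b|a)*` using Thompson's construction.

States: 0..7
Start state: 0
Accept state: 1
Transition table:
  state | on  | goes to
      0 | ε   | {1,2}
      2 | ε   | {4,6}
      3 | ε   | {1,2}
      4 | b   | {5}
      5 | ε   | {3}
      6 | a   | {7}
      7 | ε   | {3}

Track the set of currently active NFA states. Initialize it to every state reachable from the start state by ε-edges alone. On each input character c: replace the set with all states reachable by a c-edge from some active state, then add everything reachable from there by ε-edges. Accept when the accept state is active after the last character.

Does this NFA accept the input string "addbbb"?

start: ε-closure({0}) = {0,1,2,4,6}
'a' @ 1: {1,2,3,4,6,7}  [accepting]
'd' @ 2: {}  — dead — no transitions
rest 'dbbb' ignored (set empty)
end set {} — state 1 not in

Answer: REJECT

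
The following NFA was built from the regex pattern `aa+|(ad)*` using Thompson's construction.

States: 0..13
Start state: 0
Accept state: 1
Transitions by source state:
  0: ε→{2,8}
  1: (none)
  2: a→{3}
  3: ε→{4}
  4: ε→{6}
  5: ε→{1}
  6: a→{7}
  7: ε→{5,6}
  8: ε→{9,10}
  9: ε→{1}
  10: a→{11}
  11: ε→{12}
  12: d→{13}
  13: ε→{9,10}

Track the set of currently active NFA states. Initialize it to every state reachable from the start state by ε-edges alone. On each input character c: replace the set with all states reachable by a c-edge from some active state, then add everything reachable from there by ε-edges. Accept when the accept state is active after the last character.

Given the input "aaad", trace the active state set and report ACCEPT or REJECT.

start: ε-closure({0}) = {0,1,2,8,9,10}
'a' @ 1: {3,4,6,11,12}
'a' @ 2: {1,5,6,7}  (accept∈set)
'a' @ 3: {1,5,6,7}  (accept∈set)
'd' @ 4: {}  — state set empty
final: {}; accept 1 not in set

Answer: REJECT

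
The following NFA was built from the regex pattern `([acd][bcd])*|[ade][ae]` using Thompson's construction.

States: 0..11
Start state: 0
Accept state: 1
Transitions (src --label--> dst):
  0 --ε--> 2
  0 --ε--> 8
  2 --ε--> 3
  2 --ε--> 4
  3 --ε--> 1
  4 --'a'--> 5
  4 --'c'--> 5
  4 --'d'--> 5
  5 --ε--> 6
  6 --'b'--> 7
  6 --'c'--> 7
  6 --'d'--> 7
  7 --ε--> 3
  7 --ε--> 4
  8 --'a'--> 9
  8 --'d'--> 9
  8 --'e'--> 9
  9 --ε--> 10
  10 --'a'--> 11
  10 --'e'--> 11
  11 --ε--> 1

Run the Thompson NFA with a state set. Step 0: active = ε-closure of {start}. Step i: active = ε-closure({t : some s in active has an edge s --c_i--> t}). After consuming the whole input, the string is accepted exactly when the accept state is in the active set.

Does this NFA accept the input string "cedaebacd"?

start: ε-closure({0}) = {0,1,2,3,4,8}
'c' @ 1: {5,6}
'e' @ 2: {}  — dead — no transitions
rest 'daebacd' ignored (set empty)
after full input: {}  (accept=1 not in)

Answer: REJECT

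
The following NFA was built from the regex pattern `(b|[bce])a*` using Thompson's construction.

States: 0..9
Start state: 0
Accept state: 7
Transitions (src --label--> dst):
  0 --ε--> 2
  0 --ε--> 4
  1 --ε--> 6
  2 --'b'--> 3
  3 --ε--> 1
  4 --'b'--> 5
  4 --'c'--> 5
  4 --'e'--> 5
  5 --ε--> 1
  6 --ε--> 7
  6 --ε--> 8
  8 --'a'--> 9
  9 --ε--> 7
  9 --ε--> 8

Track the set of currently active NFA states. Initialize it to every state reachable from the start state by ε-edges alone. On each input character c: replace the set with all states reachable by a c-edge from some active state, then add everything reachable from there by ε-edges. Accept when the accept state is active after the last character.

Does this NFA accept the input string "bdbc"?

Answer: REJECT

Derivation:
S₀ = ε-closure({0}) = {0,2,4}
'b' @ 1: {1,3,5,6,7,8}  [accepting]
'd' @ 2: {}  — state set empty
rest 'bc' ignored (set empty)
after full input: {}  (accept=7 not in)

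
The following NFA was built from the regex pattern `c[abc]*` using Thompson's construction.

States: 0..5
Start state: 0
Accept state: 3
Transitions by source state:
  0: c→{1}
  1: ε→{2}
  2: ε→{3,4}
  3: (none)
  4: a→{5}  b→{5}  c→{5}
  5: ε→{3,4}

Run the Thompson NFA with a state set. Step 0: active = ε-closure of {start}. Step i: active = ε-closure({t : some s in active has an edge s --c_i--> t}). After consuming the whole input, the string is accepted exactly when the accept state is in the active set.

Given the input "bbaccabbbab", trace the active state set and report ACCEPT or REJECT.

Answer: REJECT

Trace:
S₀ = ε-closure({0}) = {0}
'b' @ 1: {}  — no active states
rest 'baccabbbab' ignored (set empty)
end set {} — state 3 not in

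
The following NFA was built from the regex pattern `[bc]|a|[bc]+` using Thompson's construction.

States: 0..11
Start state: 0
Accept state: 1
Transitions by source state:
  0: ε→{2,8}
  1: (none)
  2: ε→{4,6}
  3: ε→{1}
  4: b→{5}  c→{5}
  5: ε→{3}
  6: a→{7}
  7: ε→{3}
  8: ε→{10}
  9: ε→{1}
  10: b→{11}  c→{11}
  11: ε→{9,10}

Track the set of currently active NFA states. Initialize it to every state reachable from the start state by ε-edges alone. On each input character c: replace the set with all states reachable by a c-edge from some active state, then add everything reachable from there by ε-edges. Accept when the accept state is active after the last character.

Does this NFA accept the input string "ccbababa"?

initial (ε-close {0}): {0,2,4,6,8,10}
'c' @ 1: {1,3,5,9,10,11}  ✓accept
'c' @ 2: {1,9,10,11}  ✓accept
'b' @ 3: {1,9,10,11}  ✓accept
'a' @ 4: {}  — state set empty
rest 'baba' ignored (set empty)
end set {} — state 1 not in

Answer: REJECT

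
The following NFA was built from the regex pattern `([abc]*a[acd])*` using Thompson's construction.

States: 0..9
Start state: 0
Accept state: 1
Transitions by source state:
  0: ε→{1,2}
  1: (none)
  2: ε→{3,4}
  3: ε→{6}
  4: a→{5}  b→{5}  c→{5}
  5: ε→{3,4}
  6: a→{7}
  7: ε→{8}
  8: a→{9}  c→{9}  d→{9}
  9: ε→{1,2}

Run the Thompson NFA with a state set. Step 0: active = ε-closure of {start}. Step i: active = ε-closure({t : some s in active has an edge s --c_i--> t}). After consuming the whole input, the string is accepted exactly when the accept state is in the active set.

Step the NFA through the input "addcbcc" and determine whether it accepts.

Answer: REJECT

Trace:
start: ε-closure({0}) = {0,1,2,3,4,6}
'a' @ 1: {3,4,5,6,7,8}
'd' @ 2: {1,2,3,4,6,9}  [accepting]
'd' @ 3: {}  — state set empty
rest 'cbcc' ignored (set empty)
final: {}; accept 1 not in set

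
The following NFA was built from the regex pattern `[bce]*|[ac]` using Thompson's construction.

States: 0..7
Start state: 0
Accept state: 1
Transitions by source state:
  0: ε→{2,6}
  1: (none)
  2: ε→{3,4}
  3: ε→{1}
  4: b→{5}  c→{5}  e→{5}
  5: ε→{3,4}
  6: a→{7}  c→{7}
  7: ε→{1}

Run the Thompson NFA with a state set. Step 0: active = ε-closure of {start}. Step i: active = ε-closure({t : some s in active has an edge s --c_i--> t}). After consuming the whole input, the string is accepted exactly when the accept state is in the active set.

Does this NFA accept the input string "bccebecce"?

Answer: ACCEPT

Derivation:
start: ε-closure({0}) = {0,1,2,3,4,6}
'b' @ 1: {1,3,4,5}  [accepting]
'c' @ 2: {1,3,4,5}  [accepting]
'c' @ 3: {1,3,4,5}  [accepting]
'e' @ 4: {1,3,4,5}  [accepting]
'b' @ 5: {1,3,4,5}  [accepting]
'e' @ 6: {1,3,4,5}  [accepting]
'c' @ 7: {1,3,4,5}  [accepting]
'c' @ 8: {1,3,4,5}  [accepting]
'e' @ 9: {1,3,4,5}  [accepting]
after full input: {1,3,4,5}  (accept=1 in)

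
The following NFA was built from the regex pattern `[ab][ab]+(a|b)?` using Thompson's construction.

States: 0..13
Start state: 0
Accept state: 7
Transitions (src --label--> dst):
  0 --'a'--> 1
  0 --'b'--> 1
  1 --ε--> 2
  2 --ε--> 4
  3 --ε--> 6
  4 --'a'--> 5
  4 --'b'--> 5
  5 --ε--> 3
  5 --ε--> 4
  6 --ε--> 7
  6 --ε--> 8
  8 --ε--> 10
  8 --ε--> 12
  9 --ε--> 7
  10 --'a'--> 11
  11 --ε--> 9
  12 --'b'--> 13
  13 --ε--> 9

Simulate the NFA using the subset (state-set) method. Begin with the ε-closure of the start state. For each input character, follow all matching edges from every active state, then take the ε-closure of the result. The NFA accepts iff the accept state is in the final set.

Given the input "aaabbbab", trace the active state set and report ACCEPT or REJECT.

Answer: ACCEPT

Steps:
S₀ = ε-closure({0}) = {0}
'a' @ 1: {1,2,4}
'a' @ 2: {3,4,5,6,7,8,10,12}  ✓accept
'a' @ 3: {3,4,5,6,7,8,9,10,11,12}  ✓accept
'b' @ 4: {3,4,5,6,7,8,9,10,12,13}  ✓accept
'b' @ 5: {3,4,5,6,7,8,9,10,12,13}  ✓accept
'b' @ 6: {3,4,5,6,7,8,9,10,12,13}  ✓accept
'a' @ 7: {3,4,5,6,7,8,9,10,11,12}  ✓accept
'b' @ 8: {3,4,5,6,7,8,9,10,12,13}  ✓accept
end set {3,4,5,6,7,8,9,10,12,13} — state 7 in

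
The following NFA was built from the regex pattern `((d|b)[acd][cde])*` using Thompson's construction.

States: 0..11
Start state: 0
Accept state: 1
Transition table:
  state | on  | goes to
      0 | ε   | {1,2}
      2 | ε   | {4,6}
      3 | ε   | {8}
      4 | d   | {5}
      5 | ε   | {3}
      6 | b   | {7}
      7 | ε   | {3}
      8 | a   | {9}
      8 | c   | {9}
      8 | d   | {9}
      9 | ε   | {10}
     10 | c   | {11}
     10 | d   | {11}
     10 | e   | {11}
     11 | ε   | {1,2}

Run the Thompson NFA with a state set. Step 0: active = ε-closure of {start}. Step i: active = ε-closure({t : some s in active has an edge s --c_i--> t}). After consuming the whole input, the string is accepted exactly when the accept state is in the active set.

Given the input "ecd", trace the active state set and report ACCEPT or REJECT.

Answer: REJECT

Steps:
start: ε-closure({0}) = {0,1,2,4,6}
'e' @ 1: {}  — state set empty
rest 'cd' ignored (set empty)
final: {}; accept 1 not in set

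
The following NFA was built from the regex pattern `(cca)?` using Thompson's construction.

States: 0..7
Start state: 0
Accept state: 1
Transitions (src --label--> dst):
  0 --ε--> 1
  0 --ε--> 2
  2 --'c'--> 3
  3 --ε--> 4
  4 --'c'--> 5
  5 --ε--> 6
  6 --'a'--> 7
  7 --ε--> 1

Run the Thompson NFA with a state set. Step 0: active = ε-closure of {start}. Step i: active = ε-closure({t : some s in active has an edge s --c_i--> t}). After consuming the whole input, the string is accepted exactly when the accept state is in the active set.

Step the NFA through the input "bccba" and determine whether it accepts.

Answer: REJECT

Trace:
initial (ε-close {0}): {0,1,2}
'b' @ 1: {}  — state set empty
rest 'ccba' ignored (set empty)
after full input: {}  (accept=1 not in)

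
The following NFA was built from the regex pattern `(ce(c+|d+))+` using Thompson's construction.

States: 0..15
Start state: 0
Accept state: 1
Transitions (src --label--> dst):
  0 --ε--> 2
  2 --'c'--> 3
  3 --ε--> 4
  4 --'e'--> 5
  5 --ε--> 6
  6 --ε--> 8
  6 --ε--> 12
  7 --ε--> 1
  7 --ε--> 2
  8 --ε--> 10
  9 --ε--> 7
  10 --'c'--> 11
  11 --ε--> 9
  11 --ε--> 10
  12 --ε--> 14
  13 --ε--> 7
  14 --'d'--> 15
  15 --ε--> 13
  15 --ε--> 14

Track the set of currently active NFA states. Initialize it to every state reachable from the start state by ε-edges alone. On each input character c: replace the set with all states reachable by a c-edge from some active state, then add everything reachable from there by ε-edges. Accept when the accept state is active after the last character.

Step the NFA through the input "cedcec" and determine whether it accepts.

Answer: ACCEPT

Trace:
start: ε-closure({0}) = {0,2}
'c' @ 1: {3,4}
'e' @ 2: {5,6,8,10,12,14}
'd' @ 3: {1,2,7,13,14,15}  [accepting]
'c' @ 4: {3,4}
'e' @ 5: {5,6,8,10,12,14}
'c' @ 6: {1,2,7,9,10,11}  [accepting]
end set {1,2,7,9,10,11} — state 1 in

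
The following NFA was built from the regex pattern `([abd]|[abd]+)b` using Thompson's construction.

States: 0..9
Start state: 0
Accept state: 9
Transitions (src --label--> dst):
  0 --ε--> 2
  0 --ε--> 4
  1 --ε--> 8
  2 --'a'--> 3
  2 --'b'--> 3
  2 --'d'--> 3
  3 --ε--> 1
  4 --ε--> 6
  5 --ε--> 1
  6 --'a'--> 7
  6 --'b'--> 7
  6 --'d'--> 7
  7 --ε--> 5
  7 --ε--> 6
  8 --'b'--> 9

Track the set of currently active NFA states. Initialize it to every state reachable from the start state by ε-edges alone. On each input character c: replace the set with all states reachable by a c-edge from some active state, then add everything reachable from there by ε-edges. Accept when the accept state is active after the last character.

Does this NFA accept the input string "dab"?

Answer: ACCEPT

Derivation:
initial (ε-close {0}): {0,2,4,6}
'd' @ 1: {1,3,5,6,7,8}
'a' @ 2: {1,5,6,7,8}
'b' @ 3: {1,5,6,7,8,9}  ✓accept
after full input: {1,5,6,7,8,9}  (accept=9 in)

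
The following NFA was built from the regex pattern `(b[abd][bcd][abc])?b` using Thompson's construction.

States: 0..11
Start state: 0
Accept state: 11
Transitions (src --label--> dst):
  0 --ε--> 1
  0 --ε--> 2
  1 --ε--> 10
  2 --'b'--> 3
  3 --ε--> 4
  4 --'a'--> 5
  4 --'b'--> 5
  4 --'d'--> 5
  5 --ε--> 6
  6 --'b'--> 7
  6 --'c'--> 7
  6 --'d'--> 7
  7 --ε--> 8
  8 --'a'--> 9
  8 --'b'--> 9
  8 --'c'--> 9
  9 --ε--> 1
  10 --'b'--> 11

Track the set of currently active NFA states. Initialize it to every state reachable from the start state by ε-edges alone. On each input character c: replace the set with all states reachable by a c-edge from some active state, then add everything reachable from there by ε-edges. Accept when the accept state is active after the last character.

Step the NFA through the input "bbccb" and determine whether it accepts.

Answer: ACCEPT

Derivation:
start: ε-closure({0}) = {0,1,2,10}
'b' @ 1: {3,4,11}  ✓accept
'b' @ 2: {5,6}
'c' @ 3: {7,8}
'c' @ 4: {1,9,10}
'b' @ 5: {11}  ✓accept
end set {11} — state 11 in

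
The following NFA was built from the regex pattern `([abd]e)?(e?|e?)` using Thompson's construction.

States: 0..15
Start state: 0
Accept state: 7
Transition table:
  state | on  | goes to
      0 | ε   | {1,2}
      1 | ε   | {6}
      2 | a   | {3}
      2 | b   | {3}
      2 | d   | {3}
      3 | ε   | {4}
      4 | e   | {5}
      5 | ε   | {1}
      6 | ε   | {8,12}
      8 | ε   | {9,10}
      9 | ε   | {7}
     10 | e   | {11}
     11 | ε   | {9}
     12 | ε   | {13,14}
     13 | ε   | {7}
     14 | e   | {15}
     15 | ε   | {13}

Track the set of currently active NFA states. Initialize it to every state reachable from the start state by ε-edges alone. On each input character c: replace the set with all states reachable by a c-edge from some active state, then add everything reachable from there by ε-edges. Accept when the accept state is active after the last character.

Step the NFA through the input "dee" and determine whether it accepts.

initial (ε-close {0}): {0,1,2,6,7,8,9,10,12,13,14}
'd' @ 1: {3,4}
'e' @ 2: {1,5,6,7,8,9,10,12,13,14}  (accept∈set)
'e' @ 3: {7,9,11,13,15}  (accept∈set)
end set {7,9,11,13,15} — state 7 in

Answer: ACCEPT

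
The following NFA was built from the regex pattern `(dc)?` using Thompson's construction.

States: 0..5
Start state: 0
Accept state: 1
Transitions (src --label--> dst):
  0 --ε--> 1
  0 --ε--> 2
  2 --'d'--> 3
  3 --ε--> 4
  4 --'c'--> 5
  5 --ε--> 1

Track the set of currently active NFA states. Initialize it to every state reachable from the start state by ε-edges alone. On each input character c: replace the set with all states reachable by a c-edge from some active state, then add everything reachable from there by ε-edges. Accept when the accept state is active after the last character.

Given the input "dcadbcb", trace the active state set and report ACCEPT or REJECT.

initial (ε-close {0}): {0,1,2}
'd' @ 1: {3,4}
'c' @ 2: {1,5}  ✓accept
'a' @ 3: {}  — state set empty
rest 'dbcb' ignored (set empty)
end set {} — state 1 not in

Answer: REJECT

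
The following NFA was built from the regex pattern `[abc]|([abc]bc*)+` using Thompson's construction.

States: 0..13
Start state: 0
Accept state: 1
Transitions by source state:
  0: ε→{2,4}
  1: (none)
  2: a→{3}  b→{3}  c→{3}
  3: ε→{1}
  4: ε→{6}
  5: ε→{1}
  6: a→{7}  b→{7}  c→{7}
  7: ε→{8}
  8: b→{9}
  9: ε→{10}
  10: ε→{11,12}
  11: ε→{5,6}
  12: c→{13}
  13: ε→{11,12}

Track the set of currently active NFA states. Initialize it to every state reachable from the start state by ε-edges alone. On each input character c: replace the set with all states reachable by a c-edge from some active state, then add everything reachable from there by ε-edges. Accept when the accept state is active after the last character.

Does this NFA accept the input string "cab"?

Answer: REJECT

Derivation:
initial (ε-close {0}): {0,2,4,6}
'c' @ 1: {1,3,7,8}  ✓accept
'a' @ 2: {}  — state set empty
rest 'b' ignored (set empty)
final: {}; accept 1 not in set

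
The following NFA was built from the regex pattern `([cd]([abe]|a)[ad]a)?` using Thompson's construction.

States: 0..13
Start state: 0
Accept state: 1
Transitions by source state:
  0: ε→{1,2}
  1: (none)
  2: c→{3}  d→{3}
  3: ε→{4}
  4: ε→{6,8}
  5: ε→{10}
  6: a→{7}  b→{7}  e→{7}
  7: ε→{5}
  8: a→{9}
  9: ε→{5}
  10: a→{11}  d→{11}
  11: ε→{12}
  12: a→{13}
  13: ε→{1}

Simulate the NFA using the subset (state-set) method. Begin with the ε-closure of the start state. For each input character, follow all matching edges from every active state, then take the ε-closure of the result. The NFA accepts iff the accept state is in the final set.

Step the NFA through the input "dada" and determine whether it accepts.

Answer: ACCEPT

Steps:
initial (ε-close {0}): {0,1,2}
'd' @ 1: {3,4,6,8}
'a' @ 2: {5,7,9,10}
'd' @ 3: {11,12}
'a' @ 4: {1,13}  ✓accept
after full input: {1,13}  (accept=1 in)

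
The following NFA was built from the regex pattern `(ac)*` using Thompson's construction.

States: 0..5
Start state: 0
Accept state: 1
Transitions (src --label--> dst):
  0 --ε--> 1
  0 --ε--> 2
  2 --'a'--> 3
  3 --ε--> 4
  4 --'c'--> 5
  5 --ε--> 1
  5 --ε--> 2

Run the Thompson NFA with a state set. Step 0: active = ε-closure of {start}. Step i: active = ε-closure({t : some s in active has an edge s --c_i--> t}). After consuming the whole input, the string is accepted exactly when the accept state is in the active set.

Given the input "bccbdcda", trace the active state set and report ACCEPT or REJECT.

Answer: REJECT

Derivation:
S₀ = ε-closure({0}) = {0,1,2}
'b' @ 1: {}  — no active states
rest 'ccbdcda' ignored (set empty)
end set {} — state 1 not in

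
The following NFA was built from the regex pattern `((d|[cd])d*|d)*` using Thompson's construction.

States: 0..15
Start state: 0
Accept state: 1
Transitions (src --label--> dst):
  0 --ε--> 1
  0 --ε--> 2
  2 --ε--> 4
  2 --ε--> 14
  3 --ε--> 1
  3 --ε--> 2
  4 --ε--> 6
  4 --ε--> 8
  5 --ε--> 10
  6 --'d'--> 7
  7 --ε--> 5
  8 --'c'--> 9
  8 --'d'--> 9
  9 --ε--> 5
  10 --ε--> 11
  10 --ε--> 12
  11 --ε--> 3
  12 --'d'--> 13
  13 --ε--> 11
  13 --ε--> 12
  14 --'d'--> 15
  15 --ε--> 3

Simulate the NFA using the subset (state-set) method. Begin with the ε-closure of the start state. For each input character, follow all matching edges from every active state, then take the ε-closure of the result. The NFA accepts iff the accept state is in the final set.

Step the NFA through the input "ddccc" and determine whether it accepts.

Answer: ACCEPT

Steps:
start: ε-closure({0}) = {0,1,2,4,6,8,14}
'd' @ 1: {1,2,3,4,5,6,7,8,9,10,11,12,14,15}  [accepting]
'd' @ 2: {1,2,3,4,5,6,7,8,9,10,11,12,13,14,15}  [accepting]
'c' @ 3: {1,2,3,4,5,6,8,9,10,11,12,14}  [accepting]
'c' @ 4: {1,2,3,4,5,6,8,9,10,11,12,14}  [accepting]
'c' @ 5: {1,2,3,4,5,6,8,9,10,11,12,14}  [accepting]
after full input: {1,2,3,4,5,6,8,9,10,11,12,14}  (accept=1 in)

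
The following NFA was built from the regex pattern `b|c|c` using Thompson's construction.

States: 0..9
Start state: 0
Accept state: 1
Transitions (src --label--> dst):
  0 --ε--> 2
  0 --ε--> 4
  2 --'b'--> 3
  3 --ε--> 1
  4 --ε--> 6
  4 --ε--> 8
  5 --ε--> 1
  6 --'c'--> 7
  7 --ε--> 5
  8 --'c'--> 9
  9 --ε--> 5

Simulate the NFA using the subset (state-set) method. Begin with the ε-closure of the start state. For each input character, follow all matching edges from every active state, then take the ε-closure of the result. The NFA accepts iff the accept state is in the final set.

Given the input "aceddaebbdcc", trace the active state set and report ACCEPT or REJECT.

Answer: REJECT

Steps:
start: ε-closure({0}) = {0,2,4,6,8}
'a' @ 1: {}  — no active states
rest 'ceddaebbdcc' ignored (set empty)
after full input: {}  (accept=1 not in)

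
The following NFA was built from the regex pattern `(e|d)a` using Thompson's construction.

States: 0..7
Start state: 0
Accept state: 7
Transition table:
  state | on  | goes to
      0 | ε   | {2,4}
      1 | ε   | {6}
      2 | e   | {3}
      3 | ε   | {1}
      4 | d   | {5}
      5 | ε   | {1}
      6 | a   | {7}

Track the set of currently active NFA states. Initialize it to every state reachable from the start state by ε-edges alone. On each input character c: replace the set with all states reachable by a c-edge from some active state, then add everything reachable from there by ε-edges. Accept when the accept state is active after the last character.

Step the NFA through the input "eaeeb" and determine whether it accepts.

S₀ = ε-closure({0}) = {0,2,4}
'e' @ 1: {1,3,6}
'a' @ 2: {7}  [accepting]
'e' @ 3: {}  — state set empty
rest 'eb' ignored (set empty)
final: {}; accept 7 not in set

Answer: REJECT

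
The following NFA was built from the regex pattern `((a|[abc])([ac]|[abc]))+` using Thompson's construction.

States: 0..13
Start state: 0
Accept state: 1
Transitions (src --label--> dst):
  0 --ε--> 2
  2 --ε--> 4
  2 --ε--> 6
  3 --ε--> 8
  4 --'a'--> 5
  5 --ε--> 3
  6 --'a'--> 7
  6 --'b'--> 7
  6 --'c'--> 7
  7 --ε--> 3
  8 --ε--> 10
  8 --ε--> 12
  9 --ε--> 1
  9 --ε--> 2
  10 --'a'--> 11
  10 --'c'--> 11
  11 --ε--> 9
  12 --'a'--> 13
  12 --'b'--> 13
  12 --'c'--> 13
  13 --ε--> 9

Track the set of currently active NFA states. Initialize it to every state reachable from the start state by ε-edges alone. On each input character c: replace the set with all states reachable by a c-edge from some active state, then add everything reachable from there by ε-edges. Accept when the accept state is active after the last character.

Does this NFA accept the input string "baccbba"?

Answer: REJECT

Steps:
start: ε-closure({0}) = {0,2,4,6}
'b' @ 1: {3,7,8,10,12}
'a' @ 2: {1,2,4,6,9,11,13}  (accept∈set)
'c' @ 3: {3,7,8,10,12}
'c' @ 4: {1,2,4,6,9,11,13}  (accept∈set)
'b' @ 5: {3,7,8,10,12}
'b' @ 6: {1,2,4,6,9,13}  (accept∈set)
'a' @ 7: {3,5,7,8,10,12}
after full input: {3,5,7,8,10,12}  (accept=1 not in)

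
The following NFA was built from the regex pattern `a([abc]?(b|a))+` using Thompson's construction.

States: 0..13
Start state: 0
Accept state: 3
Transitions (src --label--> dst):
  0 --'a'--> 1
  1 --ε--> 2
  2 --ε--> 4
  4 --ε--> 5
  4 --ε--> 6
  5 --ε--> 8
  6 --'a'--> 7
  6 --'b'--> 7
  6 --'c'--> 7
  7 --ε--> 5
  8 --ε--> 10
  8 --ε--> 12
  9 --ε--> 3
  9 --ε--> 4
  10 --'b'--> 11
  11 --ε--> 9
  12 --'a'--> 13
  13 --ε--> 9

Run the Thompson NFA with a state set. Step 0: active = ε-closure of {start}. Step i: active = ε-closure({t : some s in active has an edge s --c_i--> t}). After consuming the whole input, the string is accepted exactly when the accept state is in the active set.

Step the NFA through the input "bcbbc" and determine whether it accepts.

start: ε-closure({0}) = {0}
'b' @ 1: {}  — no active states
rest 'cbbc' ignored (set empty)
after full input: {}  (accept=3 not in)

Answer: REJECT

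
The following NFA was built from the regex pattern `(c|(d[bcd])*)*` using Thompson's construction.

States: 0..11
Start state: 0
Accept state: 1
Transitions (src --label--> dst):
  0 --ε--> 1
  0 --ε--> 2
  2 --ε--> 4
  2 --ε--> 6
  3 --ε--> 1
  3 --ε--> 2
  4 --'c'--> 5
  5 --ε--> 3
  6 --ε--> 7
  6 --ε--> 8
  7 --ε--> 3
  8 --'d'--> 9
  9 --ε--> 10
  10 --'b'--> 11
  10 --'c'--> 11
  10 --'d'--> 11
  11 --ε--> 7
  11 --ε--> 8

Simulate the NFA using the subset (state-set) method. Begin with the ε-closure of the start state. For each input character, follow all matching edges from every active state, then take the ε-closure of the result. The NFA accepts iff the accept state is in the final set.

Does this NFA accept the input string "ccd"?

Answer: REJECT

Trace:
S₀ = ε-closure({0}) = {0,1,2,3,4,6,7,8}
'c' @ 1: {1,2,3,4,5,6,7,8}  ✓accept
'c' @ 2: {1,2,3,4,5,6,7,8}  ✓accept
'd' @ 3: {9,10}
final: {9,10}; accept 1 not in set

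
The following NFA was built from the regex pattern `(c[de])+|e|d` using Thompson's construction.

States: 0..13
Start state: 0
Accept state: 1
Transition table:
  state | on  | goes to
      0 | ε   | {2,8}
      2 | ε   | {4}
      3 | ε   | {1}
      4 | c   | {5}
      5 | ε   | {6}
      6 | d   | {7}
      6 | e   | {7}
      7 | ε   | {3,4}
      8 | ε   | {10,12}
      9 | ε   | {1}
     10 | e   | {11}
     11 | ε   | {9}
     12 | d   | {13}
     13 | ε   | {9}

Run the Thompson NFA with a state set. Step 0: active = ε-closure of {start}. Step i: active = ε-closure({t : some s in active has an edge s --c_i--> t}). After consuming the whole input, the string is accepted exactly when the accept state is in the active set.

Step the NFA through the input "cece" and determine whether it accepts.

start: ε-closure({0}) = {0,2,4,8,10,12}
'c' @ 1: {5,6}
'e' @ 2: {1,3,4,7}  (accept∈set)
'c' @ 3: {5,6}
'e' @ 4: {1,3,4,7}  (accept∈set)
final: {1,3,4,7}; accept 1 in set

Answer: ACCEPT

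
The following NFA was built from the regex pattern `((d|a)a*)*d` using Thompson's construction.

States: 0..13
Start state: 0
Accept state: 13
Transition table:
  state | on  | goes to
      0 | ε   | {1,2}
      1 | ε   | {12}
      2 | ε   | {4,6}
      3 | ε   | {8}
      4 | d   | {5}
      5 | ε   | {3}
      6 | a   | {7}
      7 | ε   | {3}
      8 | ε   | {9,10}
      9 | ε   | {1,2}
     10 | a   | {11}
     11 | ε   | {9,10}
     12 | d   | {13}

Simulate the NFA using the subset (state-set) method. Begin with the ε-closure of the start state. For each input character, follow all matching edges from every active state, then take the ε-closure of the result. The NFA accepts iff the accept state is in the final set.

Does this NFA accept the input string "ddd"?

Answer: ACCEPT

Steps:
initial (ε-close {0}): {0,1,2,4,6,12}
'd' @ 1: {1,2,3,4,5,6,8,9,10,12,13}  (accept∈set)
'd' @ 2: {1,2,3,4,5,6,8,9,10,12,13}  (accept∈set)
'd' @ 3: {1,2,3,4,5,6,8,9,10,12,13}  (accept∈set)
after full input: {1,2,3,4,5,6,8,9,10,12,13}  (accept=13 in)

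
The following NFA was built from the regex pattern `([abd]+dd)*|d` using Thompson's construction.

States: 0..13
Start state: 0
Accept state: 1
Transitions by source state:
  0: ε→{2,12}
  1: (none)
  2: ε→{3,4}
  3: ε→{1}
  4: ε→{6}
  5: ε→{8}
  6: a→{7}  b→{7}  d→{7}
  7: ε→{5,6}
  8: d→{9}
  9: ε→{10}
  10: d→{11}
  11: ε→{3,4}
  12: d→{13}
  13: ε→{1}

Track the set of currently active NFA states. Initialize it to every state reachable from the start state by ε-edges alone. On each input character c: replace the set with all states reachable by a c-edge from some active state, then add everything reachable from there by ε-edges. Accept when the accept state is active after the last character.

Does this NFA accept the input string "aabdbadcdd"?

Answer: REJECT

Derivation:
S₀ = ε-closure({0}) = {0,1,2,3,4,6,12}
'a' @ 1: {5,6,7,8}
'a' @ 2: {5,6,7,8}
'b' @ 3: {5,6,7,8}
'd' @ 4: {5,6,7,8,9,10}
'b' @ 5: {5,6,7,8}
'a' @ 6: {5,6,7,8}
'd' @ 7: {5,6,7,8,9,10}
'c' @ 8: {}  — no active states
rest 'dd' ignored (set empty)
end set {} — state 1 not in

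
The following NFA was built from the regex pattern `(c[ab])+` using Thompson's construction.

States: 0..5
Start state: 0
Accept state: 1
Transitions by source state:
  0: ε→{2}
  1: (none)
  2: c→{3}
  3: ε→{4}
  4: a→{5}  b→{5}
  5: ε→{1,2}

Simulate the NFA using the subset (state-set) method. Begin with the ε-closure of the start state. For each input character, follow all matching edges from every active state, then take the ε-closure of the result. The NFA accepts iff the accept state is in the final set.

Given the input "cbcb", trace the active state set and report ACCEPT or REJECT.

start: ε-closure({0}) = {0,2}
'c' @ 1: {3,4}
'b' @ 2: {1,2,5}  ✓accept
'c' @ 3: {3,4}
'b' @ 4: {1,2,5}  ✓accept
end set {1,2,5} — state 1 in

Answer: ACCEPT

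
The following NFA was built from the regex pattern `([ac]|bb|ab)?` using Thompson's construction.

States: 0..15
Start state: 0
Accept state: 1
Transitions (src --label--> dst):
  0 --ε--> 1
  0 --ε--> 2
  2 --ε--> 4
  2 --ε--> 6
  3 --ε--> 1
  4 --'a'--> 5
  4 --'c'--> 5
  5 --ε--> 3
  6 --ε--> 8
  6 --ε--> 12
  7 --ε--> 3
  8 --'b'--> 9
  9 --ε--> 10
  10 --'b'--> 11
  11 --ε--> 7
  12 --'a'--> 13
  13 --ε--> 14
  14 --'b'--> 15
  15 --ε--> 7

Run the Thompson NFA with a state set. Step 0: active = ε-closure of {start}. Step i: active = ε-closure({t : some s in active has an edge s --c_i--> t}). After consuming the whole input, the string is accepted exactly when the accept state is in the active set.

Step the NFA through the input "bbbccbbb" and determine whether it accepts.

Answer: REJECT

Steps:
start: ε-closure({0}) = {0,1,2,4,6,8,12}
'b' @ 1: {9,10}
'b' @ 2: {1,3,7,11}  (accept∈set)
'b' @ 3: {}  — state set empty
rest 'ccbbb' ignored (set empty)
end set {} — state 1 not in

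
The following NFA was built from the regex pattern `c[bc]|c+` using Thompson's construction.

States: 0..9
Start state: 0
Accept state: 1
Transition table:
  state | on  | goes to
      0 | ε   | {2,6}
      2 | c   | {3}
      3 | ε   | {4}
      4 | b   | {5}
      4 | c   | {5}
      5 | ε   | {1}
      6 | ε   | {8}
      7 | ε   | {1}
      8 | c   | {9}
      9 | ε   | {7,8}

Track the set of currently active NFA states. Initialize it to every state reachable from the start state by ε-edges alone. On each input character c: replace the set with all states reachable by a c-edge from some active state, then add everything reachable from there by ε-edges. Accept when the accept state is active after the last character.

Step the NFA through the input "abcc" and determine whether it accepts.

Answer: REJECT

Steps:
initial (ε-close {0}): {0,2,6,8}
'a' @ 1: {}  — state set empty
rest 'bcc' ignored (set empty)
end set {} — state 1 not in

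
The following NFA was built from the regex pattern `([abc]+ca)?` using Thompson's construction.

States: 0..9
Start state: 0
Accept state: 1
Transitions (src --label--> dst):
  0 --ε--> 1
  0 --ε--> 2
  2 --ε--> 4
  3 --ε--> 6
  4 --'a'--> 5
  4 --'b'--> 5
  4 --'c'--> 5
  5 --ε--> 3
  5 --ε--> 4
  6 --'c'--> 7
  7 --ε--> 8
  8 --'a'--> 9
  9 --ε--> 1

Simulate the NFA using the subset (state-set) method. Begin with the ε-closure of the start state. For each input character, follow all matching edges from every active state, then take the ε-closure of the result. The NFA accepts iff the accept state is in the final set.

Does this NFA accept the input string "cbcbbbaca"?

Answer: ACCEPT

Trace:
start: ε-closure({0}) = {0,1,2,4}
'c' @ 1: {3,4,5,6}
'b' @ 2: {3,4,5,6}
'c' @ 3: {3,4,5,6,7,8}
'b' @ 4: {3,4,5,6}
'b' @ 5: {3,4,5,6}
'b' @ 6: {3,4,5,6}
'a' @ 7: {3,4,5,6}
'c' @ 8: {3,4,5,6,7,8}
'a' @ 9: {1,3,4,5,6,9}  (accept∈set)
final: {1,3,4,5,6,9}; accept 1 in set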